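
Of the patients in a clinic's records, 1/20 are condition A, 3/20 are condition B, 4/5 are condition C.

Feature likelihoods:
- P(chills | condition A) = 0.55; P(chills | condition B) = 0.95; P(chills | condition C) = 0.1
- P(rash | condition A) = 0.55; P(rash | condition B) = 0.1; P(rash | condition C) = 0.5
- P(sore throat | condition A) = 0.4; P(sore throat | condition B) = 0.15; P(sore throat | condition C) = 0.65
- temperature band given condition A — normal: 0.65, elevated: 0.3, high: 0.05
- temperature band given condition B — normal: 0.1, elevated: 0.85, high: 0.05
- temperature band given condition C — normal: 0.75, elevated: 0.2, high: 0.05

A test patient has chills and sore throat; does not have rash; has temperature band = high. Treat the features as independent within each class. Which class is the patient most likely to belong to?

condition C

condition A: 0.05 × 0.55 × (1−0.55) × 0.4 × 0.05 = 0.0002475
condition B: 0.15 × 0.95 × (1−0.1) × 0.15 × 0.05 = 0.000961875
condition C: 0.8 × 0.1 × (1−0.5) × 0.65 × 0.05 = 0.0013
Highest score → condition C.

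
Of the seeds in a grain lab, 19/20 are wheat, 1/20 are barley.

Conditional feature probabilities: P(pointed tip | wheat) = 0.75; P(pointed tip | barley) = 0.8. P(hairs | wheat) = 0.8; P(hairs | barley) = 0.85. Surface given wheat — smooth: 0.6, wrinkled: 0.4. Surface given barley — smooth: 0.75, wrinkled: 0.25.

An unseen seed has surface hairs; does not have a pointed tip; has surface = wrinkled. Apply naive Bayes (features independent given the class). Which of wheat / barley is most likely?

wheat

wheat: 0.95 × (1−0.75) × 0.8 × 0.4 = 0.076
barley: 0.05 × (1−0.8) × 0.85 × 0.25 = 0.002125
Highest score → wheat.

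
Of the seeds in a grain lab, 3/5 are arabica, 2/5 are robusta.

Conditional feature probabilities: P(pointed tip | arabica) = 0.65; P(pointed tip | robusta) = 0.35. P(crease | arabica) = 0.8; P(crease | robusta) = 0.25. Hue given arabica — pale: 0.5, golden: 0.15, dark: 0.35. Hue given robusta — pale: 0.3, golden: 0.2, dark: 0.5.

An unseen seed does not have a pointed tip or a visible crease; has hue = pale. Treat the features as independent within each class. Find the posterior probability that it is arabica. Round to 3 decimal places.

0.264

arabica: 0.6 × (1−0.65) × (1−0.8) × 0.5 = 0.021
robusta: 0.4 × (1−0.35) × (1−0.25) × 0.3 = 0.0585
P(arabica | x) = 0.021 / 0.0795 ≈ 0.264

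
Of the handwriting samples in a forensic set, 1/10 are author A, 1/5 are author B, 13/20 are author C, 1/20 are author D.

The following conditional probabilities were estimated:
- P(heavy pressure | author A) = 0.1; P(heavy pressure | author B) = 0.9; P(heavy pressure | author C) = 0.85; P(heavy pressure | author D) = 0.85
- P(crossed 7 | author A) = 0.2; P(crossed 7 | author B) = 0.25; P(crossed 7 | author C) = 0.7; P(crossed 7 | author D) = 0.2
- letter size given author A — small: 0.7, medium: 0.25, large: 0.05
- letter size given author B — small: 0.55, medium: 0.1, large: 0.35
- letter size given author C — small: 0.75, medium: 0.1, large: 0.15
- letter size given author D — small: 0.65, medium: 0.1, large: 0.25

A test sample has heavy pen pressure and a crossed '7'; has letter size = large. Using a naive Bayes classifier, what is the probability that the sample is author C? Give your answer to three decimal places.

author A: 0.1 × 0.1 × 0.2 × 0.05 = 0.0001
author B: 0.2 × 0.9 × 0.25 × 0.35 = 0.01575
author C: 0.65 × 0.85 × 0.7 × 0.15 = 0.0580125
author D: 0.05 × 0.85 × 0.2 × 0.25 = 0.002125
P(author C | x) = 0.0580125 / 0.0759875 ≈ 0.763

0.763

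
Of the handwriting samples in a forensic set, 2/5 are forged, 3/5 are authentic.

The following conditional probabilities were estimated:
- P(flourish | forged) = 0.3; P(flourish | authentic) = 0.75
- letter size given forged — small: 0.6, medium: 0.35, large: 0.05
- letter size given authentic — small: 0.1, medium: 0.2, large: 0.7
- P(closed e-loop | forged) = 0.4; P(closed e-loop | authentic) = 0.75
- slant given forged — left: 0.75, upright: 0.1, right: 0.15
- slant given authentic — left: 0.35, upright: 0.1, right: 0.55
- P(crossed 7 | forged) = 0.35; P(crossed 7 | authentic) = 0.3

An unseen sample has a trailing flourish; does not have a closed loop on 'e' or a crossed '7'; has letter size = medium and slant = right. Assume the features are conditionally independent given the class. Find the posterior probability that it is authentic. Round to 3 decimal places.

0.779

forged: 0.4 × 0.3 × 0.35 × (1−0.4) × 0.15 × (1−0.35) = 0.002457
authentic: 0.6 × 0.75 × 0.2 × (1−0.75) × 0.55 × (1−0.3) = 0.0086625
P(authentic | x) = 0.0086625 / 0.0111195 ≈ 0.779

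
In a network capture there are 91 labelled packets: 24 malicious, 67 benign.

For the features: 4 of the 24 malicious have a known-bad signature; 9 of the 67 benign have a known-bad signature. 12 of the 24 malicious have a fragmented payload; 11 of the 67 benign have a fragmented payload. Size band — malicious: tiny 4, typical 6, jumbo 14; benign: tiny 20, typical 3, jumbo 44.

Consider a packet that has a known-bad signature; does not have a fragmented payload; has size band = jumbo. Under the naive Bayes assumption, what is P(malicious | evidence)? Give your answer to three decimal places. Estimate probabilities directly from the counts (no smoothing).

0.191

malicious: (24/91) × (4/24) × (12/24) × (14/24) ≈ 0.0128205
benign: (67/91) × (9/67) × (56/67) × (44/67) ≈ 0.0542865
P(malicious | x) = 0.0128205 / 0.067107 ≈ 0.191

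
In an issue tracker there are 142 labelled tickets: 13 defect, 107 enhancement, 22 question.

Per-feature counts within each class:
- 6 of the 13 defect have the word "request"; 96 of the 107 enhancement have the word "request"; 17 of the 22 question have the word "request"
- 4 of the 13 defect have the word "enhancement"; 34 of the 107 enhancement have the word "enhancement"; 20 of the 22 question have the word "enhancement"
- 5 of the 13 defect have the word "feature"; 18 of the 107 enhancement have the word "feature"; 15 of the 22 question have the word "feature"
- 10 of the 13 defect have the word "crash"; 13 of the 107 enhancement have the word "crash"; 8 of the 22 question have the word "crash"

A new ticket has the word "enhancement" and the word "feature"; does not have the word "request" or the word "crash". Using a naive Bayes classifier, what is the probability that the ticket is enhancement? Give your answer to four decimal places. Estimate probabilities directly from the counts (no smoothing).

defect: (13/142) × (7/13) × (4/13) × (5/13) × (3/13) ≈ 0.00134627
enhancement: (107/142) × (11/107) × (34/107) × (18/107) × (94/107) ≈ 0.00363775
question: (22/142) × (5/22) × (20/22) × (15/22) × (14/22) ≈ 0.0138887
P(enhancement | x) = 0.00363775 / 0.01887272 ≈ 0.1928

0.1928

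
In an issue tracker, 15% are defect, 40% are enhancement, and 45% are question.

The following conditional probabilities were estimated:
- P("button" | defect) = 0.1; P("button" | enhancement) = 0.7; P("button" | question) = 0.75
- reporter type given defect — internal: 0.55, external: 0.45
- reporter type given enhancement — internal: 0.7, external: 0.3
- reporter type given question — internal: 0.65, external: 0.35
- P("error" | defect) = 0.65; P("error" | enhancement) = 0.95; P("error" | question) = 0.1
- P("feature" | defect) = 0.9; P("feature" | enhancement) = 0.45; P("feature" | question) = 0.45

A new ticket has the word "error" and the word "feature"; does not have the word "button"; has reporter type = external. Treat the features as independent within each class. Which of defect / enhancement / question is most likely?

defect: 0.15 × (1−0.1) × 0.45 × 0.65 × 0.9 = 0.03553875
enhancement: 0.4 × (1−0.7) × 0.3 × 0.95 × 0.45 = 0.01539
question: 0.45 × (1−0.75) × 0.35 × 0.1 × 0.45 = 0.001771875
Highest score → defect.

defect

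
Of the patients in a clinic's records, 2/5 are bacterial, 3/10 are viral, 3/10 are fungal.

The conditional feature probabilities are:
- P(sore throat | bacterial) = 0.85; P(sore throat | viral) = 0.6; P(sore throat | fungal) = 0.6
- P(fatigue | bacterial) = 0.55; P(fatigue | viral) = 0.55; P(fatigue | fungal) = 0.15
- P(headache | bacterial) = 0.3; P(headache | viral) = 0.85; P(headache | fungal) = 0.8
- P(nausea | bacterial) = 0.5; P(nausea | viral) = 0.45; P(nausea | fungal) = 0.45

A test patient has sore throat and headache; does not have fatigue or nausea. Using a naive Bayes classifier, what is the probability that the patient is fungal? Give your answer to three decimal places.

0.525

bacterial: 0.4 × 0.85 × (1−0.55) × 0.3 × (1−0.5) = 0.02295
viral: 0.3 × 0.6 × (1−0.55) × 0.85 × (1−0.45) = 0.0378675
fungal: 0.3 × 0.6 × (1−0.15) × 0.8 × (1−0.45) = 0.06732
P(fungal | x) = 0.06732 / 0.1281375 ≈ 0.525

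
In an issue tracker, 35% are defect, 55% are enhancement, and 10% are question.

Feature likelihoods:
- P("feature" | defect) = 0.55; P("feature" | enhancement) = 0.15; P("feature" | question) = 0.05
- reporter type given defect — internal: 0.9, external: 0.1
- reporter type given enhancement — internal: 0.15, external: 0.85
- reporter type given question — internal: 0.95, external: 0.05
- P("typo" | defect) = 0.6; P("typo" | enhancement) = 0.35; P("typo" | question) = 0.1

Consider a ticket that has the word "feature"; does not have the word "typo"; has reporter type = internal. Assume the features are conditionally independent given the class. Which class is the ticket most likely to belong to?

defect: 0.35 × 0.55 × 0.9 × (1−0.6) = 0.0693
enhancement: 0.55 × 0.15 × 0.15 × (1−0.35) = 0.00804375
question: 0.1 × 0.05 × 0.95 × (1−0.1) = 0.004275
Highest score → defect.

defect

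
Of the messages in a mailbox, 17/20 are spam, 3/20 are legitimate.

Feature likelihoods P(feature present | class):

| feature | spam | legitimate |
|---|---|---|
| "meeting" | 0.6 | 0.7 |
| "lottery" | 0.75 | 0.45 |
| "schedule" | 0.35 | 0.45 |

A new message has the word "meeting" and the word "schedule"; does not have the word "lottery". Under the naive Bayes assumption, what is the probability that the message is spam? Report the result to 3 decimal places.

0.632

spam: 0.85 × 0.6 × (1−0.75) × 0.35 = 0.044625
legitimate: 0.15 × 0.7 × (1−0.45) × 0.45 = 0.0259875
P(spam | x) = 0.044625 / 0.0706125 ≈ 0.632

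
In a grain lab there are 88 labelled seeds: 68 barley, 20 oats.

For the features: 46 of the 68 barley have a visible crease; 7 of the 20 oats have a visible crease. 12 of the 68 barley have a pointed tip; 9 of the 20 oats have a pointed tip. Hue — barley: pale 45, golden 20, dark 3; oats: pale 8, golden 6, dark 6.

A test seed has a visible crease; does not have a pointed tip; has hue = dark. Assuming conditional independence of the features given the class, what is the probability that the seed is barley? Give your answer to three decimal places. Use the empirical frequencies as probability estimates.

0.591

barley: (68/88) × (46/68) × (56/68) × (3/68) ≈ 0.0189918
oats: (20/88) × (7/20) × (11/20) × (6/20) = 0.013125
P(barley | x) = 0.0189918 / 0.0321168 ≈ 0.591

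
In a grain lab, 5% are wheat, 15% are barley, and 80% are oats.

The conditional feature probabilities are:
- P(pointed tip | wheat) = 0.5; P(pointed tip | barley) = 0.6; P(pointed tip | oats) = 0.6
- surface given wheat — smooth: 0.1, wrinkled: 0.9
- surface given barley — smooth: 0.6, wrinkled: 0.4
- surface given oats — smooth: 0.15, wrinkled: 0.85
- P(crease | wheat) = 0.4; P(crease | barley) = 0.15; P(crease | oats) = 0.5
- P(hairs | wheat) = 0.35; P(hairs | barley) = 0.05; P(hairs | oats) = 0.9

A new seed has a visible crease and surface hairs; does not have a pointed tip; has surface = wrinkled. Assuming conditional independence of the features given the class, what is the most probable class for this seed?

wheat: 0.05 × (1−0.5) × 0.9 × 0.4 × 0.35 = 0.00315
barley: 0.15 × (1−0.6) × 0.4 × 0.15 × 0.05 = 0.00018
oats: 0.8 × (1−0.6) × 0.85 × 0.5 × 0.9 = 0.1224
Highest score → oats.

oats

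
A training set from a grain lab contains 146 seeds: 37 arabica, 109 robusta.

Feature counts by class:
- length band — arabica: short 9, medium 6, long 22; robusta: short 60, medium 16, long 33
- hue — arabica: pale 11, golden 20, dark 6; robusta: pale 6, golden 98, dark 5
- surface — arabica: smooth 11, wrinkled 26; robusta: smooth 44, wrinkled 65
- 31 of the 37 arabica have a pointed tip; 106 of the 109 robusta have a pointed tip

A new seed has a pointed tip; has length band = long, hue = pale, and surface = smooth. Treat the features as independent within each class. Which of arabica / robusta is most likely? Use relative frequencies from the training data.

arabica: (37/146) × (22/37) × (11/37) × (11/37) × (31/37) ≈ 0.0111587
robusta: (109/146) × (33/109) × (6/109) × (44/109) × (106/109) ≈ 0.00488418
Highest score → arabica.

arabica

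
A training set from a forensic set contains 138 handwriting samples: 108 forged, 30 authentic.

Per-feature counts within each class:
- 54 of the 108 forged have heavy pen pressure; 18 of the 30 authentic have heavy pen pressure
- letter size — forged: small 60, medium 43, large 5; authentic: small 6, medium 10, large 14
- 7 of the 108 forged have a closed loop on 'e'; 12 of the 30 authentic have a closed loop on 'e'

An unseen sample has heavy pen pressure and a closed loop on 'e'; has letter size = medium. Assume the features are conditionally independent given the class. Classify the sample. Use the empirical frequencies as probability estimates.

authentic

forged: (108/138) × (54/108) × (43/108) × (7/108) ≈ 0.010098
authentic: (30/138) × (18/30) × (10/30) × (12/30) ≈ 0.0173913
Highest score → authentic.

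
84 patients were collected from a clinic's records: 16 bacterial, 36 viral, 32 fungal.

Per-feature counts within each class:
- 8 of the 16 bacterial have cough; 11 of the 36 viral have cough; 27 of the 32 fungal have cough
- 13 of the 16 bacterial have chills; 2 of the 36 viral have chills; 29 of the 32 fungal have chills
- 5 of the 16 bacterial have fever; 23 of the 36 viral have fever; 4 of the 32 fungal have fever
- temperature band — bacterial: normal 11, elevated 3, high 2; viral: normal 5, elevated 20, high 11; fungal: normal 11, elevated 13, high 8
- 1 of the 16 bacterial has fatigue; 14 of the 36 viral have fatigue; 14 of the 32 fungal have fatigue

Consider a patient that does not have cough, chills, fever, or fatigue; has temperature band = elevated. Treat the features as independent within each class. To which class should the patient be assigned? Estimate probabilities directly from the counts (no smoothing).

viral

bacterial: (16/84) × (8/16) × (3/16) × (11/16) × (3/16) × (15/16) ≈ 0.00215803
viral: (36/84) × (25/36) × (34/36) × (13/36) × (20/36) × (22/36) ≈ 0.0344608
fungal: (32/84) × (5/32) × (3/32) × (28/32) × (13/32) × (18/32) = 0.0011157989501953125
Highest score → viral.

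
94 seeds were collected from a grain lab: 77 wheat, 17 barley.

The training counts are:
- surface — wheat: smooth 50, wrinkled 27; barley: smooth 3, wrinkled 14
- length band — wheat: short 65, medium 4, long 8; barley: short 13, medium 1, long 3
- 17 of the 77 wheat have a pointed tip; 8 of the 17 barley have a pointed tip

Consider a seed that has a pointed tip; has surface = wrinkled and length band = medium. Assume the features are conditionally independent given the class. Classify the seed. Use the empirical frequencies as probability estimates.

barley

wheat: (77/94) × (27/77) × (4/77) × (17/77) ≈ 0.0032943
barley: (17/94) × (14/17) × (1/17) × (8/17) ≈ 0.0041228
Highest score → barley.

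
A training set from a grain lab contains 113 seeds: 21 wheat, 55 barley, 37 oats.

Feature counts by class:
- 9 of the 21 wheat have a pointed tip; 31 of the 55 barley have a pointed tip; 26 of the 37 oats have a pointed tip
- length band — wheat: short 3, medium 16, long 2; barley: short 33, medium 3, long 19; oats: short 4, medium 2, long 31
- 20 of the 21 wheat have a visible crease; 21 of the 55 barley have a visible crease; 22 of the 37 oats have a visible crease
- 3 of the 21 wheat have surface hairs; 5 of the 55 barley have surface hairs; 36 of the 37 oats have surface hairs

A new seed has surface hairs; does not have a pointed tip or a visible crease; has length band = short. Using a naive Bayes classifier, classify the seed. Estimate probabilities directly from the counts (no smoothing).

barley

wheat: (21/113) × (12/21) × (3/21) × (1/21) × (3/21) ≈ 0.000103202
barley: (55/113) × (24/55) × (33/55) × (34/55) × (5/55) ≈ 0.00716156
oats: (37/113) × (11/37) × (4/37) × (15/37) × (36/37) ≈ 0.0041511
Highest score → barley.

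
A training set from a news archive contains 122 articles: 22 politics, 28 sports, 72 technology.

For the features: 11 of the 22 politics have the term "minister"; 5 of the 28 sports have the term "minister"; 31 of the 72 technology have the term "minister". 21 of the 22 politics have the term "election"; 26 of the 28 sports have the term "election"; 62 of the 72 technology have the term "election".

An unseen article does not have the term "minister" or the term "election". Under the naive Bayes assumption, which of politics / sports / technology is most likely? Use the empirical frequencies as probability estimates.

politics: (22/122) × (11/22) × (1/22) ≈ 0.00409836
sports: (28/122) × (23/28) × (2/28) ≈ 0.013466
technology: (72/122) × (41/72) × (10/72) ≈ 0.0466758
Highest score → technology.

technology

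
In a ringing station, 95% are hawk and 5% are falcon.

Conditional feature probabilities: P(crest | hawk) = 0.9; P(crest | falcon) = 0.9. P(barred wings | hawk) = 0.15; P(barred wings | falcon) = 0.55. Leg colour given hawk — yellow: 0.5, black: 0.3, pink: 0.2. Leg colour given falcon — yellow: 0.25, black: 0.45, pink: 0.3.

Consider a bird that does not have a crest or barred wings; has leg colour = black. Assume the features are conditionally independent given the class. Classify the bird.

hawk: 0.95 × (1−0.9) × (1−0.15) × 0.3 = 0.024225
falcon: 0.05 × (1−0.9) × (1−0.55) × 0.45 = 0.0010125
Highest score → hawk.

hawk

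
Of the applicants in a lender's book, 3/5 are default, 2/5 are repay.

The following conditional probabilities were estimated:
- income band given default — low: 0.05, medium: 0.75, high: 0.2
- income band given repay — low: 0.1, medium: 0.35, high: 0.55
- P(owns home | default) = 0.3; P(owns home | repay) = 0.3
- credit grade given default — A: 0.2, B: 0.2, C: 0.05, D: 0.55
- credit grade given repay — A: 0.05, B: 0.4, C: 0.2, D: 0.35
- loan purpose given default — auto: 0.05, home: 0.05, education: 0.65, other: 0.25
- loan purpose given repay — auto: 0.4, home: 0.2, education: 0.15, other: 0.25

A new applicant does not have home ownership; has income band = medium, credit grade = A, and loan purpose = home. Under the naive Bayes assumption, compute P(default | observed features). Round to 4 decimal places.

default: 0.6 × 0.75 × (1−0.3) × 0.2 × 0.05 = 0.00315
repay: 0.4 × 0.35 × (1−0.3) × 0.05 × 0.2 = 0.00098
P(default | x) = 0.00315 / 0.00413 ≈ 0.7627

0.7627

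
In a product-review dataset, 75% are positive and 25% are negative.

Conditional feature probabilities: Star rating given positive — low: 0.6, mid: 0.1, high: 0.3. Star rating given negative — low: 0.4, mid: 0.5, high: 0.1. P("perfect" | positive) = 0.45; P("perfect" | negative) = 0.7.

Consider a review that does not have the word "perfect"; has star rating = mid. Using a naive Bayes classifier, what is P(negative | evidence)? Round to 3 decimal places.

positive: 0.75 × 0.1 × (1−0.45) = 0.04125
negative: 0.25 × 0.5 × (1−0.7) = 0.0375
P(negative | x) = 0.0375 / 0.07875 ≈ 0.476

0.476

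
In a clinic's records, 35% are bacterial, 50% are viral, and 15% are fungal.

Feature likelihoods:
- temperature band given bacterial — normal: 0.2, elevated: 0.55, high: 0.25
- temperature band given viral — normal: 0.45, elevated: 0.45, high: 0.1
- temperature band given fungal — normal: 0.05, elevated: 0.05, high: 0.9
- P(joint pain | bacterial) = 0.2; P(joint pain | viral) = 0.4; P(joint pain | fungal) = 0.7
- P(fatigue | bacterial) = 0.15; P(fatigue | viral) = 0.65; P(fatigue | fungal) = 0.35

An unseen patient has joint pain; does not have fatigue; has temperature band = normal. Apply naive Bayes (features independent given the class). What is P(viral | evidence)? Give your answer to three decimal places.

0.673

bacterial: 0.35 × 0.2 × 0.2 × (1−0.15) = 0.0119
viral: 0.5 × 0.45 × 0.4 × (1−0.65) = 0.0315
fungal: 0.15 × 0.05 × 0.7 × (1−0.35) = 0.0034125
P(viral | x) = 0.0315 / 0.0468125 ≈ 0.673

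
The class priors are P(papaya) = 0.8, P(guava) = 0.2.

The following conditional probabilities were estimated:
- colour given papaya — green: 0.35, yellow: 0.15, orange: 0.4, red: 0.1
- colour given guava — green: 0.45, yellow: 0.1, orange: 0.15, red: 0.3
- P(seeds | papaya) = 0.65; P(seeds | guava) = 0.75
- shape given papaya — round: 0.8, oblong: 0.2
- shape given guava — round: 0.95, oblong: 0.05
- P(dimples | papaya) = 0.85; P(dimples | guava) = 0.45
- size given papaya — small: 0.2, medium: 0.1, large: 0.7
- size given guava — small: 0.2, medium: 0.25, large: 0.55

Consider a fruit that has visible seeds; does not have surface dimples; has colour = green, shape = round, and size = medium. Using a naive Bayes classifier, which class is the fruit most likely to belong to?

guava

papaya: 0.8 × 0.35 × 0.65 × 0.8 × (1−0.85) × 0.1 = 0.002184
guava: 0.2 × 0.45 × 0.75 × 0.95 × (1−0.45) × 0.25 = 0.0088171875
Highest score → guava.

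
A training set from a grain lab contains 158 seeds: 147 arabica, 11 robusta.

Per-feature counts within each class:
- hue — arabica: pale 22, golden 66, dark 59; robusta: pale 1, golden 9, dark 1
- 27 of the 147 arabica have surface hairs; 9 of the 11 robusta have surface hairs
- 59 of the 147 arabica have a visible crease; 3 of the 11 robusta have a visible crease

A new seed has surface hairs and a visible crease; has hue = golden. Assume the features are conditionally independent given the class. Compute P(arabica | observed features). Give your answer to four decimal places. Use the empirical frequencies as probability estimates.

arabica: (147/158) × (66/147) × (27/147) × (59/147) ≈ 0.0307941
robusta: (11/158) × (9/11) × (9/11) × (3/11) ≈ 0.0127105
P(arabica | x) = 0.0307941 / 0.0435046 ≈ 0.7078

0.7078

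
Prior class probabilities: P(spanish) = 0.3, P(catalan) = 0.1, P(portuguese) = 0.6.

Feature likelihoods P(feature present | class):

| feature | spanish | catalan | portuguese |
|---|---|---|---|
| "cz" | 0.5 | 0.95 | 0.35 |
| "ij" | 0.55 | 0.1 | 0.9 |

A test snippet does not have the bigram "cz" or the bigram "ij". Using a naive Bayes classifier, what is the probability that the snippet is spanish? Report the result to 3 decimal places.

spanish: 0.3 × (1−0.5) × (1−0.55) = 0.0675
catalan: 0.1 × (1−0.95) × (1−0.1) = 0.0045
portuguese: 0.6 × (1−0.35) × (1−0.9) = 0.039
P(spanish | x) = 0.0675 / 0.111 ≈ 0.608

0.608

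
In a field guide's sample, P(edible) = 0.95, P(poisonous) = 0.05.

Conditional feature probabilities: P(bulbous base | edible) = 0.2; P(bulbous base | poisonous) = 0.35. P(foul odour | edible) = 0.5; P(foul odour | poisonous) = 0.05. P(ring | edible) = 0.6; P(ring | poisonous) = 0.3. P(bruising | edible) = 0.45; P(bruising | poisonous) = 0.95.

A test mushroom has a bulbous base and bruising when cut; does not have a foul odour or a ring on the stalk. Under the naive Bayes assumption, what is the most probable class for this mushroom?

edible

edible: 0.95 × 0.2 × (1−0.5) × (1−0.6) × 0.45 = 0.0171
poisonous: 0.05 × 0.35 × (1−0.05) × (1−0.3) × 0.95 = 0.011055625
Highest score → edible.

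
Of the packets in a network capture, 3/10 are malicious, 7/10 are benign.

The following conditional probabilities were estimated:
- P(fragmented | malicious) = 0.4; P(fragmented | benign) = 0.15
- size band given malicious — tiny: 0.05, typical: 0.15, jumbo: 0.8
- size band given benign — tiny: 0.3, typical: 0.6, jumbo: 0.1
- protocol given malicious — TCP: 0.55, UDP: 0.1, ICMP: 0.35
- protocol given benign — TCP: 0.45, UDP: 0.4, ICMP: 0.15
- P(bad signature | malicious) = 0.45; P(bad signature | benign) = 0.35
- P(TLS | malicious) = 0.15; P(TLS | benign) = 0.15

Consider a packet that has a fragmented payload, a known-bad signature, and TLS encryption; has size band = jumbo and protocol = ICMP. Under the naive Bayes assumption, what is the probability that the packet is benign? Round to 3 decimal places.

0.035

malicious: 0.3 × 0.4 × 0.8 × 0.35 × 0.45 × 0.15 = 0.002268
benign: 0.7 × 0.15 × 0.1 × 0.15 × 0.35 × 0.15 = 0.0000826875
P(benign | x) = 0.0000826875 / 0.0023506875 ≈ 0.035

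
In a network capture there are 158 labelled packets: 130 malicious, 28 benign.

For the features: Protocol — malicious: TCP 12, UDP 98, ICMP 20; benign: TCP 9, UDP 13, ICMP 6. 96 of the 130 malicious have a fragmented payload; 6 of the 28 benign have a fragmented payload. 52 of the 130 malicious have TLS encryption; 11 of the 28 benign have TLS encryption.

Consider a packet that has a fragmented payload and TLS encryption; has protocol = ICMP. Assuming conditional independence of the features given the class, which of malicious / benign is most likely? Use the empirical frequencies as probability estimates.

malicious

malicious: (130/158) × (20/130) × (96/130) × (52/130) ≈ 0.0373905
benign: (28/158) × (6/28) × (6/28) × (11/28) ≈ 0.00319685
Highest score → malicious.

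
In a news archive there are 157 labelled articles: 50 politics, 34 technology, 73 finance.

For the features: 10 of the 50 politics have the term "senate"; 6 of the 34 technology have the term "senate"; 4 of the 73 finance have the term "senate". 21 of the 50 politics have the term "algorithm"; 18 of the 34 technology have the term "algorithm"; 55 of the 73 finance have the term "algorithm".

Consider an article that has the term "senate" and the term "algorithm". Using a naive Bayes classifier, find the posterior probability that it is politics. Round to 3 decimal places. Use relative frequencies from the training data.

politics: (50/157) × (10/50) × (21/50) ≈ 0.0267516
technology: (34/157) × (6/34) × (18/34) ≈ 0.0202323
finance: (73/157) × (4/73) × (55/73) ≈ 0.0191955
P(politics | x) = 0.0267516 / 0.0661794 ≈ 0.404

0.404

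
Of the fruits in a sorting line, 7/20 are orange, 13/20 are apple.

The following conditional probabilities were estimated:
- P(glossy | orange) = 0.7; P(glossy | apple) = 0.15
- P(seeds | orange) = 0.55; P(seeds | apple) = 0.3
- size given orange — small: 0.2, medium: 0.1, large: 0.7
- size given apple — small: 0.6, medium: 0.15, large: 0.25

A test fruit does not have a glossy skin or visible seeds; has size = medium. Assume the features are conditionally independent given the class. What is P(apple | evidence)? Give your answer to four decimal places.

0.9247

orange: 0.35 × (1−0.7) × (1−0.55) × 0.1 = 0.004725
apple: 0.65 × (1−0.15) × (1−0.3) × 0.15 = 0.0580125
P(apple | x) = 0.0580125 / 0.0627375 ≈ 0.9247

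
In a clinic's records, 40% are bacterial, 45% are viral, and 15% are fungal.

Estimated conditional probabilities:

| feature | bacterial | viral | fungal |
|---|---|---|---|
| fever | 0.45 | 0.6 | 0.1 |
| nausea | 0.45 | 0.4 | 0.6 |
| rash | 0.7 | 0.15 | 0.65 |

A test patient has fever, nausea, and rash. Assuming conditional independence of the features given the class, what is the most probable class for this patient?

bacterial

bacterial: 0.4 × 0.45 × 0.45 × 0.7 = 0.0567
viral: 0.45 × 0.6 × 0.4 × 0.15 = 0.0162
fungal: 0.15 × 0.1 × 0.6 × 0.65 = 0.00585
Highest score → bacterial.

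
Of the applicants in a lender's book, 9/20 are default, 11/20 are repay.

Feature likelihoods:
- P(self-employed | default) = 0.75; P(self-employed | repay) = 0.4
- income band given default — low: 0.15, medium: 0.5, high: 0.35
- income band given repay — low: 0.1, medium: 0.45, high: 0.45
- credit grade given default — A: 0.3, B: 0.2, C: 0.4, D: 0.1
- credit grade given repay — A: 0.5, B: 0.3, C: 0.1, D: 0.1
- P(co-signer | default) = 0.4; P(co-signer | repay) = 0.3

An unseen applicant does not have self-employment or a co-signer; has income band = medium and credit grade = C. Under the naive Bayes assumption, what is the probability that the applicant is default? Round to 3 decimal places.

default: 0.45 × (1−0.75) × 0.5 × 0.4 × (1−0.4) = 0.0135
repay: 0.55 × (1−0.4) × 0.45 × 0.1 × (1−0.3) = 0.010395
P(default | x) = 0.0135 / 0.023895 ≈ 0.565

0.565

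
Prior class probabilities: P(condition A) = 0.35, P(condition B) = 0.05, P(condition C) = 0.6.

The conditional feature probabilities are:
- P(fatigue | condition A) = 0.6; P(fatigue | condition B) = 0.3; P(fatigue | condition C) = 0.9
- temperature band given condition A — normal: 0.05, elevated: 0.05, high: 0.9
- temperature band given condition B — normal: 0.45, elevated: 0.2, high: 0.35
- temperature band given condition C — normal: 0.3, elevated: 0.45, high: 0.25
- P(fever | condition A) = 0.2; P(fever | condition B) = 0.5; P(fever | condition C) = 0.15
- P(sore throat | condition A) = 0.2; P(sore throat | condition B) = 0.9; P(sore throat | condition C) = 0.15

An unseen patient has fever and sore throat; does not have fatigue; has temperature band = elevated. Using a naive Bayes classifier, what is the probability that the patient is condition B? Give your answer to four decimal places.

0.7802

condition A: 0.35 × (1−0.6) × 0.05 × 0.2 × 0.2 = 0.00028
condition B: 0.05 × (1−0.3) × 0.2 × 0.5 × 0.9 = 0.00315
condition C: 0.6 × (1−0.9) × 0.45 × 0.15 × 0.15 = 0.0006075
P(condition B | x) = 0.00315 / 0.0040375 ≈ 0.7802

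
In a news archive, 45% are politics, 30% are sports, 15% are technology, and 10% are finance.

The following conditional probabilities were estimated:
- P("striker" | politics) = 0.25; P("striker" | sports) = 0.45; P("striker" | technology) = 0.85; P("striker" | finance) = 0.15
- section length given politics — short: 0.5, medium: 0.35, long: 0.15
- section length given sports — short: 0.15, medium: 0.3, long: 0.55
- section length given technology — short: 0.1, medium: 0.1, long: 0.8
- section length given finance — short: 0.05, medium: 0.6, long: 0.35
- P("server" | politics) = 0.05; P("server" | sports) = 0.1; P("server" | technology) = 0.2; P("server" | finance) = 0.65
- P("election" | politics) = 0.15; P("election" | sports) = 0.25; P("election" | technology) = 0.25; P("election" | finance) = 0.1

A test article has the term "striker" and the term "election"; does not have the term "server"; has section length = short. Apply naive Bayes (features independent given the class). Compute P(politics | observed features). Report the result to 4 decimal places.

0.5291

politics: 0.45 × 0.25 × 0.5 × (1−0.05) × 0.15 = 0.008015625
sports: 0.3 × 0.45 × 0.15 × (1−0.1) × 0.25 = 0.00455625
technology: 0.15 × 0.85 × 0.1 × (1−0.2) × 0.25 = 0.00255
finance: 0.1 × 0.15 × 0.05 × (1−0.65) × 0.1 = 0.00002625
P(politics | x) = 0.008015625 / 0.015148125 ≈ 0.5291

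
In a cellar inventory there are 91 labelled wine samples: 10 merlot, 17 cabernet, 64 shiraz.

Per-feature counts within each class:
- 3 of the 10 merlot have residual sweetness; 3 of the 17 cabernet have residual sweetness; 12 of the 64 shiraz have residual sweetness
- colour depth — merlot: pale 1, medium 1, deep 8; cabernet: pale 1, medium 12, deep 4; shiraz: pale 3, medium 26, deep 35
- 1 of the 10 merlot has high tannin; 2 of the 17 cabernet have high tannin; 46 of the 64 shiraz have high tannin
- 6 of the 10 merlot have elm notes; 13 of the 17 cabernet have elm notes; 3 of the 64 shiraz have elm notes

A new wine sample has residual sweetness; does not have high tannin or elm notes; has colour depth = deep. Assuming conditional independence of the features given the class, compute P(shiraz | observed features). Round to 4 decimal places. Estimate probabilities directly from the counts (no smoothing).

merlot: (10/91) × (3/10) × (8/10) × (9/10) × (4/10) ≈ 0.00949451
cabernet: (17/91) × (3/17) × (4/17) × (15/17) × (4/17) ≈ 0.00161044
shiraz: (64/91) × (12/64) × (35/64) × (18/64) × (61/64) ≈ 0.0193317
P(shiraz | x) = 0.0193317 / 0.03043665 ≈ 0.6351

0.6351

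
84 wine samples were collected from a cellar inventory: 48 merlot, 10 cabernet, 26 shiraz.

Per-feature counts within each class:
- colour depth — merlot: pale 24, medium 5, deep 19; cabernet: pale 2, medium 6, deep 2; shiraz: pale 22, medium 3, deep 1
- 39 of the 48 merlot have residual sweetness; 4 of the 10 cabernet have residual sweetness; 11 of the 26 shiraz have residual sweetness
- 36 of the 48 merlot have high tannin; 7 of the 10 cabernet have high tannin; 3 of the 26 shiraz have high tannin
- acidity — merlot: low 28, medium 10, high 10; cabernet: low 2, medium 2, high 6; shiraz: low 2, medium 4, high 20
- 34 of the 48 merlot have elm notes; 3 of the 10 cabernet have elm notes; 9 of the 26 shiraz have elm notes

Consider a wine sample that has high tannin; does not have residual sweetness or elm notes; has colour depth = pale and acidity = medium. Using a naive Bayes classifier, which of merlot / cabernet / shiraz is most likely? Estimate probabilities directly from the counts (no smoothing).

merlot: (48/84) × (24/48) × (9/48) × (36/48) × (10/48) × (14/48) = 0.00244140625
cabernet: (10/84) × (2/10) × (6/10) × (7/10) × (2/10) × (7/10) = 0.0014
shiraz: (26/84) × (22/26) × (15/26) × (3/26) × (4/26) × (17/26) ≈ 0.00175377
Highest score → merlot.

merlot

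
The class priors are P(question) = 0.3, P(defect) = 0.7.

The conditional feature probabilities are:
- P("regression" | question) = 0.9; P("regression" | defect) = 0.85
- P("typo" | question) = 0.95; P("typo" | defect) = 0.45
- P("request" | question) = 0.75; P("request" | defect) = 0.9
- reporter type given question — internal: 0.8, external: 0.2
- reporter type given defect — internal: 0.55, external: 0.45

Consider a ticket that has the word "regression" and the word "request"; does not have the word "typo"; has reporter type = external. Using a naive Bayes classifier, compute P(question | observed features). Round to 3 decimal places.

0.015

question: 0.3 × 0.9 × (1−0.95) × 0.75 × 0.2 = 0.002025
defect: 0.7 × 0.85 × (1−0.45) × 0.9 × 0.45 = 0.13253625
P(question | x) = 0.002025 / 0.13456125 ≈ 0.015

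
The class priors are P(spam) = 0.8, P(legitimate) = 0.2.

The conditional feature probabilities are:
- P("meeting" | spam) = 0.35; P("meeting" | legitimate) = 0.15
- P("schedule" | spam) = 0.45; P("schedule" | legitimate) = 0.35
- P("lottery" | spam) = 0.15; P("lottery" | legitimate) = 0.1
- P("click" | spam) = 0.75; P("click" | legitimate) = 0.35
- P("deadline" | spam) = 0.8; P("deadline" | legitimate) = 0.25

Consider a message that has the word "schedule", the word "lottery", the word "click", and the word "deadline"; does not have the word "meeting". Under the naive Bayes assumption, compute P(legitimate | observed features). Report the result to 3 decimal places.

spam: 0.8 × (1−0.35) × 0.45 × 0.15 × 0.75 × 0.8 = 0.02106
legitimate: 0.2 × (1−0.15) × 0.35 × 0.1 × 0.35 × 0.25 = 0.000520625
P(legitimate | x) = 0.000520625 / 0.021580625 ≈ 0.024

0.024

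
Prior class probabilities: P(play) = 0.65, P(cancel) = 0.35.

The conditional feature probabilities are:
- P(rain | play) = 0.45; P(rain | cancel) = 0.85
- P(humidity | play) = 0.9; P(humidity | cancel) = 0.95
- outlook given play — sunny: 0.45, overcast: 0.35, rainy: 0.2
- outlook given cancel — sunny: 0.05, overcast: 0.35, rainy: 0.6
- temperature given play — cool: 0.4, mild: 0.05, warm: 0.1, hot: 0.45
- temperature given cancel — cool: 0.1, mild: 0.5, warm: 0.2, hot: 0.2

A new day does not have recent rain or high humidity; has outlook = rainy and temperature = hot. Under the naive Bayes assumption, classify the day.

play

play: 0.65 × (1−0.45) × (1−0.9) × 0.2 × 0.45 = 0.0032175
cancel: 0.35 × (1−0.85) × (1−0.95) × 0.6 × 0.2 = 0.000315
Highest score → play.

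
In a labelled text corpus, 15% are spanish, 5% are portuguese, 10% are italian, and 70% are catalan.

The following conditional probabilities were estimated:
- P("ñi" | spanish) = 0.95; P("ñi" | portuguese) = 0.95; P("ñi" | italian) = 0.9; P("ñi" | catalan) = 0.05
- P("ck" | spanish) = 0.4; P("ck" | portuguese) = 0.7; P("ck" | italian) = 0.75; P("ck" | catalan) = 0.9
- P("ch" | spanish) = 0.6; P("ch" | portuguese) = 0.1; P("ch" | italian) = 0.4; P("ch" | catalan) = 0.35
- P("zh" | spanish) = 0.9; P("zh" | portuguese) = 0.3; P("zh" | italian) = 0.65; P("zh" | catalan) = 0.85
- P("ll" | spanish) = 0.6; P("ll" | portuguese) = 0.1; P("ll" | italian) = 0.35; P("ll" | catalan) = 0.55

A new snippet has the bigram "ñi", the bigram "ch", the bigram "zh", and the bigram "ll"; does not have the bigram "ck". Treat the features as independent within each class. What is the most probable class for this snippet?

spanish

spanish: 0.15 × 0.95 × (1−0.4) × 0.6 × 0.9 × 0.6 = 0.027702
portuguese: 0.05 × 0.95 × (1−0.7) × 0.1 × 0.3 × 0.1 = 0.00004275
italian: 0.1 × 0.9 × (1−0.75) × 0.4 × 0.65 × 0.35 = 0.0020475
catalan: 0.7 × 0.05 × (1−0.9) × 0.35 × 0.85 × 0.55 = 0.0005726875
Highest score → spanish.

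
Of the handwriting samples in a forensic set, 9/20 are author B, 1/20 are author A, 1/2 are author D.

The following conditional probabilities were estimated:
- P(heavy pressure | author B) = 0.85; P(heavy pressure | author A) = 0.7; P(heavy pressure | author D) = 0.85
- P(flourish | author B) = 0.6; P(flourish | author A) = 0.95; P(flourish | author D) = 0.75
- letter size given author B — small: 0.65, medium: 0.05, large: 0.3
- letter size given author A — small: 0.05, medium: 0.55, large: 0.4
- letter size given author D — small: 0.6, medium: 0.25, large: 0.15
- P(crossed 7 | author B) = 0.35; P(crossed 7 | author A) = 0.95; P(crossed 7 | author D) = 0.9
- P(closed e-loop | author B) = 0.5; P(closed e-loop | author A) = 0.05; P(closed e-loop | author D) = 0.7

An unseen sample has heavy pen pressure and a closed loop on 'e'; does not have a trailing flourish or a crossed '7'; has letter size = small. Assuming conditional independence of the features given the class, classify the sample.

author B

author B: 0.45 × 0.85 × (1−0.6) × 0.65 × (1−0.35) × 0.5 = 0.03232125
author A: 0.05 × 0.7 × (1−0.95) × 0.05 × (1−0.95) × 0.05 = 0.00000021875
author D: 0.5 × 0.85 × (1−0.75) × 0.6 × (1−0.9) × 0.7 = 0.0044625
Highest score → author B.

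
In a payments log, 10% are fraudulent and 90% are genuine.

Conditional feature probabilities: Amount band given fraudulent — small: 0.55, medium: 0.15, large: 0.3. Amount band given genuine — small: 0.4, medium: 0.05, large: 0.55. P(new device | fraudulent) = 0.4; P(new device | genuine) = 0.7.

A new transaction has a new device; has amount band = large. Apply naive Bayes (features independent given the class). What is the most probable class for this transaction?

fraudulent: 0.1 × 0.3 × 0.4 = 0.012
genuine: 0.9 × 0.55 × 0.7 = 0.3465
Highest score → genuine.

genuine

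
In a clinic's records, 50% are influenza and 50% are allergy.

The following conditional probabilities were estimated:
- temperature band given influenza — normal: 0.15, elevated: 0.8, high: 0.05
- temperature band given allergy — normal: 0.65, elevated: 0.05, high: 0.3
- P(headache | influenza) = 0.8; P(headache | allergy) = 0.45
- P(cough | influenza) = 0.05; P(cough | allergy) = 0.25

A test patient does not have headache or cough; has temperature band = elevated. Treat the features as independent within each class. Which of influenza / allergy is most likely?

influenza: 0.5 × 0.8 × (1−0.8) × (1−0.05) = 0.076
allergy: 0.5 × 0.05 × (1−0.45) × (1−0.25) = 0.0103125
Highest score → influenza.

influenza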